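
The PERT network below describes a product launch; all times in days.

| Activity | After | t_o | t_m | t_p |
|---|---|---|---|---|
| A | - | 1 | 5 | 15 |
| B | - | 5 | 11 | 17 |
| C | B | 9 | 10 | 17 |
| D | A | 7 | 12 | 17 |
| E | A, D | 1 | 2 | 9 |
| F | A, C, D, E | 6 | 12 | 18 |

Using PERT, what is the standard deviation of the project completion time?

te_A = (1 + 4·5 + 15)/6 = 36/6 = 6; σ²_A = ((15−1)/6)² = 5.444
te_B = (5 + 4·11 + 17)/6 = 66/6 = 11; σ²_B = ((17−5)/6)² = 4.000
te_C = (9 + 4·10 + 17)/6 = 66/6 = 11; σ²_C = ((17−9)/6)² = 1.778
te_D = (7 + 4·12 + 17)/6 = 72/6 = 12; σ²_D = ((17−7)/6)² = 2.778
te_E = (1 + 4·2 + 9)/6 = 18/6 = 3; σ²_E = ((9−1)/6)² = 1.778
te_F = (6 + 4·12 + 18)/6 = 72/6 = 12; σ²_F = ((18−6)/6)² = 4.000

Forward pass:
ES_A = 0; EF_A = 6
ES_B = 0; EF_B = 11
ES_C = 11; EF_C = 11+11 = 22
ES_D = 6; EF_D = 6+12 = 18
ES_E = max(EF_A=6, EF_D=18) = 18; EF_E = 18+3 = 21
ES_F = max(EF_A=6, EF_C=22, EF_D=18, EF_E=21) = 22; EF_F = 22+12 = 34
Expected project duration μ = 34 days. Critical path: B → C → F.

Variance along critical path = 4.000 + 1.778 + 4.000 = 9.778
σ = √9.778 = 3.127 days

3.13 days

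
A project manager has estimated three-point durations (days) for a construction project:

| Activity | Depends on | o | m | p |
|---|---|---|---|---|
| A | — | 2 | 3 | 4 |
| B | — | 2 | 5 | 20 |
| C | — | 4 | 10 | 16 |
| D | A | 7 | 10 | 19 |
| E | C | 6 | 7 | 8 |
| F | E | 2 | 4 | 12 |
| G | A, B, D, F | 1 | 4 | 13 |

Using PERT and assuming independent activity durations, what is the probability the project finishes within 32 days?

0.935

te_A = (2 + 4·3 + 4)/6 = 18/6 = 3; σ²_A = ((4−2)/6)² = 0.111
te_B = (2 + 4·5 + 20)/6 = 42/6 = 7; σ²_B = ((20−2)/6)² = 9.000
te_C = (4 + 4·10 + 16)/6 = 60/6 = 10; σ²_C = ((16−4)/6)² = 4.000
te_D = (7 + 4·10 + 19)/6 = 66/6 = 11; σ²_D = ((19−7)/6)² = 4.000
te_E = (6 + 4·7 + 8)/6 = 42/6 = 7; σ²_E = ((8−6)/6)² = 0.111
te_F = (2 + 4·4 + 12)/6 = 30/6 = 5; σ²_F = ((12−2)/6)² = 2.778
te_G = (1 + 4·4 + 13)/6 = 30/6 = 5; σ²_G = ((13−1)/6)² = 4.000

Forward pass:
ES_A = 0; EF_A = 3
ES_B = 0; EF_B = 7
ES_C = 0; EF_C = 10
ES_D = 3; EF_D = 3+11 = 14
ES_E = 10; EF_E = 10+7 = 17
ES_F = 17; EF_F = 17+5 = 22
ES_G = max(EF_A=3, EF_B=7, EF_D=14, EF_F=22) = 22; EF_G = 22+5 = 27
Expected project duration μ = 27 days. Critical path: C → E → F → G.

Variance along critical path = 4.000 + 0.111 + 2.778 + 4.000 = 10.889; σ = √10.889 = 3.300 days.
Z = (32 − 27) / 3.300 = 1.515
P(T ≤ 32) = Φ(1.515) ≈ 0.935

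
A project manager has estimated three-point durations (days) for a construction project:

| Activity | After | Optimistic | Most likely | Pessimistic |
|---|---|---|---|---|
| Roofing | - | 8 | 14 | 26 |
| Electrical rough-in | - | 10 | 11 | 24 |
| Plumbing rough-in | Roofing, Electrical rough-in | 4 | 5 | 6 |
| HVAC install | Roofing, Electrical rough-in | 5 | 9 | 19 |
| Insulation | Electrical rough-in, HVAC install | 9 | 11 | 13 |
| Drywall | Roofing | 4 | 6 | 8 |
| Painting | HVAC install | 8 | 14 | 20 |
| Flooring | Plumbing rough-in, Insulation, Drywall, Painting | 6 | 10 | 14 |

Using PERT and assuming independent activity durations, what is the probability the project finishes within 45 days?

te_Roofing = (8 + 4·14 + 26)/6 = 90/6 = 15; σ²_Roofing = ((26−8)/6)² = 9.000
te_Electrical rough-in = (10 + 4·11 + 24)/6 = 78/6 = 13; σ²_Electrical rough-in = ((24−10)/6)² = 5.444
te_Plumbing rough-in = (4 + 4·5 + 6)/6 = 30/6 = 5; σ²_Plumbing rough-in = ((6−4)/6)² = 0.111
te_HVAC install = (5 + 4·9 + 19)/6 = 60/6 = 10; σ²_HVAC install = ((19−5)/6)² = 5.444
te_Insulation = (9 + 4·11 + 13)/6 = 66/6 = 11; σ²_Insulation = ((13−9)/6)² = 0.444
te_Drywall = (4 + 4·6 + 8)/6 = 36/6 = 6; σ²_Drywall = ((8−4)/6)² = 0.444
te_Painting = (8 + 4·14 + 20)/6 = 84/6 = 14; σ²_Painting = ((20−8)/6)² = 4.000
te_Flooring = (6 + 4·10 + 14)/6 = 60/6 = 10; σ²_Flooring = ((14−6)/6)² = 1.778

Forward pass:
ES_Roofing = 0; EF_Roofing = 15
ES_Electrical rough-in = 0; EF_Electrical rough-in = 13
ES_Plumbing rough-in = max(EF_Roofing=15, EF_Electrical rough-in=13) = 15; EF_Plumbing rough-in = 15+5 = 20
ES_HVAC install = max(EF_Roofing=15, EF_Electrical rough-in=13) = 15; EF_HVAC install = 15+10 = 25
ES_Insulation = max(EF_Electrical rough-in=13, EF_HVAC install=25) = 25; EF_Insulation = 25+11 = 36
ES_Drywall = 15; EF_Drywall = 15+6 = 21
ES_Painting = 25; EF_Painting = 25+14 = 39
ES_Flooring = max(EF_Plumbing rough-in=20, EF_Insulation=36, EF_Drywall=21, EF_Painting=39) = 39; EF_Flooring = 39+10 = 49
Expected project duration μ = 49 days. Critical path: Roofing → HVAC install → Painting → Flooring.

Variance along critical path = 9.000 + 5.444 + 4.000 + 1.778 = 20.222; σ = √20.222 = 4.497 days.
Z = (45 − 49) / 4.497 = -0.889
P(T ≤ 45) = Φ(-0.889) ≈ 0.187

0.187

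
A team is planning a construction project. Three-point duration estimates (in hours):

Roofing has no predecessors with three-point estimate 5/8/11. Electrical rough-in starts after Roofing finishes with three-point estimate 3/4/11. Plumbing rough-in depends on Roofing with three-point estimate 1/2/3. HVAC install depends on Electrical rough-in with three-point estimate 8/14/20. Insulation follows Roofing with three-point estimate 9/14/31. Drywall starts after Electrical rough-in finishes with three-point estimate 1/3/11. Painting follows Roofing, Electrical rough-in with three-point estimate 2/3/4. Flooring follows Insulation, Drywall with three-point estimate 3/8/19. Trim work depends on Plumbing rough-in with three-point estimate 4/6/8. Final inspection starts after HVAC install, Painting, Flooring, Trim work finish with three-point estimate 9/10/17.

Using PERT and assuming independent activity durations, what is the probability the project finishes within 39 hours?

te_Roofing = (5 + 4·8 + 11)/6 = 48/6 = 8; σ²_Roofing = ((11−5)/6)² = 1.000
te_Electrical rough-in = (3 + 4·4 + 11)/6 = 30/6 = 5; σ²_Electrical rough-in = ((11−3)/6)² = 1.778
te_Plumbing rough-in = (1 + 4·2 + 3)/6 = 12/6 = 2; σ²_Plumbing rough-in = ((3−1)/6)² = 0.111
te_HVAC install = (8 + 4·14 + 20)/6 = 84/6 = 14; σ²_HVAC install = ((20−8)/6)² = 4.000
te_Insulation = (9 + 4·14 + 31)/6 = 96/6 = 16; σ²_Insulation = ((31−9)/6)² = 13.444
te_Drywall = (1 + 4·3 + 11)/6 = 24/6 = 4; σ²_Drywall = ((11−1)/6)² = 2.778
te_Painting = (2 + 4·3 + 4)/6 = 18/6 = 3; σ²_Painting = ((4−2)/6)² = 0.111
te_Flooring = (3 + 4·8 + 19)/6 = 54/6 = 9; σ²_Flooring = ((19−3)/6)² = 7.111
te_Trim work = (4 + 4·6 + 8)/6 = 36/6 = 6; σ²_Trim work = ((8−4)/6)² = 0.444
te_Final inspection = (9 + 4·10 + 17)/6 = 66/6 = 11; σ²_Final inspection = ((17−9)/6)² = 1.778

Forward pass:
ES_Roofing = 0; EF_Roofing = 8
ES_Electrical rough-in = 8; EF_Electrical rough-in = 8+5 = 13
ES_Plumbing rough-in = 8; EF_Plumbing rough-in = 8+2 = 10
ES_HVAC install = 13; EF_HVAC install = 13+14 = 27
ES_Insulation = 8; EF_Insulation = 8+16 = 24
ES_Drywall = 13; EF_Drywall = 13+4 = 17
ES_Painting = max(EF_Roofing=8, EF_Electrical rough-in=13) = 13; EF_Painting = 13+3 = 16
ES_Flooring = max(EF_Insulation=24, EF_Drywall=17) = 24; EF_Flooring = 24+9 = 33
ES_Trim work = 10; EF_Trim work = 10+6 = 16
ES_Final inspection = max(EF_HVAC install=27, EF_Painting=16, EF_Flooring=33, EF_Trim work=16) = 33; EF_Final inspection = 33+11 = 44
Expected project duration μ = 44 hours. Critical path: Roofing → Insulation → Flooring → Final inspection.

Variance along critical path = 1.000 + 13.444 + 7.111 + 1.778 = 23.333; σ = √23.333 = 4.830 hours.
Z = (39 − 44) / 4.830 = -1.035
P(T ≤ 39) = Φ(-1.035) ≈ 0.150

0.150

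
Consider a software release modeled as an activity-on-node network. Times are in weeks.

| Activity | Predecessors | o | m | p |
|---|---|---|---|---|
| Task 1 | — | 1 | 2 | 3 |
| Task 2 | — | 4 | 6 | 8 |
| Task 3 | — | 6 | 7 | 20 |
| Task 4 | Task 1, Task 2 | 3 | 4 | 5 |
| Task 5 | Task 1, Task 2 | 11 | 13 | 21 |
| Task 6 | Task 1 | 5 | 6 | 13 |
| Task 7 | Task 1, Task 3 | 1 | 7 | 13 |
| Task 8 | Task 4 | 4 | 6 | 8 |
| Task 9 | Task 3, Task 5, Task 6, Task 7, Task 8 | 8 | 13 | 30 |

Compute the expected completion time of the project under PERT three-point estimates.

te_Task 1 = (1 + 4·2 + 3)/6 = 12/6 = 2
te_Task 2 = (4 + 4·6 + 8)/6 = 36/6 = 6
te_Task 3 = (6 + 4·7 + 20)/6 = 54/6 = 9
te_Task 4 = (3 + 4·4 + 5)/6 = 24/6 = 4
te_Task 5 = (11 + 4·13 + 21)/6 = 84/6 = 14
te_Task 6 = (5 + 4·6 + 13)/6 = 42/6 = 7
te_Task 7 = (1 + 4·7 + 13)/6 = 42/6 = 7
te_Task 8 = (4 + 4·6 + 8)/6 = 36/6 = 6
te_Task 9 = (8 + 4·13 + 30)/6 = 90/6 = 15

Forward pass:
ES_Task 1 = 0; EF_Task 1 = 2
ES_Task 2 = 0; EF_Task 2 = 6
ES_Task 3 = 0; EF_Task 3 = 9
ES_Task 4 = max(EF_Task 1=2, EF_Task 2=6) = 6; EF_Task 4 = 6+4 = 10
ES_Task 5 = max(EF_Task 1=2, EF_Task 2=6) = 6; EF_Task 5 = 6+14 = 20
ES_Task 6 = 2; EF_Task 6 = 2+7 = 9
ES_Task 7 = max(EF_Task 1=2, EF_Task 3=9) = 9; EF_Task 7 = 9+7 = 16
ES_Task 8 = 10; EF_Task 8 = 10+6 = 16
ES_Task 9 = max(EF_Task 3=9, EF_Task 5=20, EF_Task 6=9, EF_Task 7=16, EF_Task 8=16) = 20; EF_Task 9 = 20+15 = 35
Expected project duration μ = 35 weeks. Critical path: Task 2 → Task 5 → Task 9.

35 weeks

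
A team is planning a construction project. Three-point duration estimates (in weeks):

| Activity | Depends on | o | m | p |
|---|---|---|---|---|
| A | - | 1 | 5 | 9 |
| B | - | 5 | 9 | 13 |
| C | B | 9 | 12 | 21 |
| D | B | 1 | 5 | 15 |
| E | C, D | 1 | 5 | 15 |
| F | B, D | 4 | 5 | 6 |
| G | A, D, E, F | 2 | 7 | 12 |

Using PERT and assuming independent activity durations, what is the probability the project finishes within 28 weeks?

te_A = (1 + 4·5 + 9)/6 = 30/6 = 5; σ²_A = ((9−1)/6)² = 1.778
te_B = (5 + 4·9 + 13)/6 = 54/6 = 9; σ²_B = ((13−5)/6)² = 1.778
te_C = (9 + 4·12 + 21)/6 = 78/6 = 13; σ²_C = ((21−9)/6)² = 4.000
te_D = (1 + 4·5 + 15)/6 = 36/6 = 6; σ²_D = ((15−1)/6)² = 5.444
te_E = (1 + 4·5 + 15)/6 = 36/6 = 6; σ²_E = ((15−1)/6)² = 5.444
te_F = (4 + 4·5 + 6)/6 = 30/6 = 5; σ²_F = ((6−4)/6)² = 0.111
te_G = (2 + 4·7 + 12)/6 = 42/6 = 7; σ²_G = ((12−2)/6)² = 2.778

Forward pass:
ES_A = 0; EF_A = 5
ES_B = 0; EF_B = 9
ES_C = 9; EF_C = 9+13 = 22
ES_D = 9; EF_D = 9+6 = 15
ES_E = max(EF_C=22, EF_D=15) = 22; EF_E = 22+6 = 28
ES_F = max(EF_B=9, EF_D=15) = 15; EF_F = 15+5 = 20
ES_G = max(EF_A=5, EF_D=15, EF_E=28, EF_F=20) = 28; EF_G = 28+7 = 35
Expected project duration μ = 35 weeks. Critical path: B → C → E → G.

Variance along critical path = 1.778 + 4.000 + 5.444 + 2.778 = 14.000; σ = √14.000 = 3.742 weeks.
Z = (28 − 35) / 3.742 = -1.871
P(T ≤ 28) = Φ(-1.871) ≈ 0.031

0.031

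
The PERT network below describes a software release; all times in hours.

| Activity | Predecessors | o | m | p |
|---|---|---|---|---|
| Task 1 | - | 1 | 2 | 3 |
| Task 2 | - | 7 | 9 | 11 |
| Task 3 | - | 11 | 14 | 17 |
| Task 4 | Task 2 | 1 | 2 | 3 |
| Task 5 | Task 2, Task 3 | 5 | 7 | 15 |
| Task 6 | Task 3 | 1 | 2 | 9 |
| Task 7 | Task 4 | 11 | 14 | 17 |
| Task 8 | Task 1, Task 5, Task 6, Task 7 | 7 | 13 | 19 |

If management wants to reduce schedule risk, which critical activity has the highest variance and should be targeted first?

Task 8

te_Task 1 = (1 + 4·2 + 3)/6 = 12/6 = 2; σ²_Task 1 = ((3−1)/6)² = 0.111
te_Task 2 = (7 + 4·9 + 11)/6 = 54/6 = 9; σ²_Task 2 = ((11−7)/6)² = 0.444
te_Task 3 = (11 + 4·14 + 17)/6 = 84/6 = 14; σ²_Task 3 = ((17−11)/6)² = 1.000
te_Task 4 = (1 + 4·2 + 3)/6 = 12/6 = 2; σ²_Task 4 = ((3−1)/6)² = 0.111
te_Task 5 = (5 + 4·7 + 15)/6 = 48/6 = 8; σ²_Task 5 = ((15−5)/6)² = 2.778
te_Task 6 = (1 + 4·2 + 9)/6 = 18/6 = 3; σ²_Task 6 = ((9−1)/6)² = 1.778
te_Task 7 = (11 + 4·14 + 17)/6 = 84/6 = 14; σ²_Task 7 = ((17−11)/6)² = 1.000
te_Task 8 = (7 + 4·13 + 19)/6 = 78/6 = 13; σ²_Task 8 = ((19−7)/6)² = 4.000

Forward pass:
ES_Task 1 = 0; EF_Task 1 = 2
ES_Task 2 = 0; EF_Task 2 = 9
ES_Task 3 = 0; EF_Task 3 = 14
ES_Task 4 = 9; EF_Task 4 = 9+2 = 11
ES_Task 5 = max(EF_Task 2=9, EF_Task 3=14) = 14; EF_Task 5 = 14+8 = 22
ES_Task 6 = 14; EF_Task 6 = 14+3 = 17
ES_Task 7 = 11; EF_Task 7 = 11+14 = 25
ES_Task 8 = max(EF_Task 1=2, EF_Task 5=22, EF_Task 6=17, EF_Task 7=25) = 25; EF_Task 8 = 25+13 = 38
Expected project duration μ = 38 hours. Critical path: Task 2 → Task 4 → Task 7 → Task 8.

Variances on critical path: σ²_Task 2=0.444, σ²_Task 4=0.111, σ²_Task 7=1.000, σ²_Task 8=4.000.
Largest is σ²_Task 8 = 4.000.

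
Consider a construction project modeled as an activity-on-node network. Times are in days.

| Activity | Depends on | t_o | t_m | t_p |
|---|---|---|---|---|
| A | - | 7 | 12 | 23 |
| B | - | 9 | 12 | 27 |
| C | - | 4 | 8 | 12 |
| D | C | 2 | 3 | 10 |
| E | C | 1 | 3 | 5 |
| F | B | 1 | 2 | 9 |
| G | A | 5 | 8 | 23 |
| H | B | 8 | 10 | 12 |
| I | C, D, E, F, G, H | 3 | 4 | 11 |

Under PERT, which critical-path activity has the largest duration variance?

B

te_A = (7 + 4·12 + 23)/6 = 78/6 = 13; σ²_A = ((23−7)/6)² = 7.111
te_B = (9 + 4·12 + 27)/6 = 84/6 = 14; σ²_B = ((27−9)/6)² = 9.000
te_C = (4 + 4·8 + 12)/6 = 48/6 = 8; σ²_C = ((12−4)/6)² = 1.778
te_D = (2 + 4·3 + 10)/6 = 24/6 = 4; σ²_D = ((10−2)/6)² = 1.778
te_E = (1 + 4·3 + 5)/6 = 18/6 = 3; σ²_E = ((5−1)/6)² = 0.444
te_F = (1 + 4·2 + 9)/6 = 18/6 = 3; σ²_F = ((9−1)/6)² = 1.778
te_G = (5 + 4·8 + 23)/6 = 60/6 = 10; σ²_G = ((23−5)/6)² = 9.000
te_H = (8 + 4·10 + 12)/6 = 60/6 = 10; σ²_H = ((12−8)/6)² = 0.444
te_I = (3 + 4·4 + 11)/6 = 30/6 = 5; σ²_I = ((11−3)/6)² = 1.778

Forward pass:
ES_A = 0; EF_A = 13
ES_B = 0; EF_B = 14
ES_C = 0; EF_C = 8
ES_D = 8; EF_D = 8+4 = 12
ES_E = 8; EF_E = 8+3 = 11
ES_F = 14; EF_F = 14+3 = 17
ES_G = 13; EF_G = 13+10 = 23
ES_H = 14; EF_H = 14+10 = 24
ES_I = max(EF_C=8, EF_D=12, EF_E=11, EF_F=17, EF_G=23, EF_H=24) = 24; EF_I = 24+5 = 29
Expected project duration μ = 29 days. Critical path: B → H → I.

Variances on critical path: σ²_B=9.000, σ²_H=0.444, σ²_I=1.778.
Largest is σ²_B = 9.000.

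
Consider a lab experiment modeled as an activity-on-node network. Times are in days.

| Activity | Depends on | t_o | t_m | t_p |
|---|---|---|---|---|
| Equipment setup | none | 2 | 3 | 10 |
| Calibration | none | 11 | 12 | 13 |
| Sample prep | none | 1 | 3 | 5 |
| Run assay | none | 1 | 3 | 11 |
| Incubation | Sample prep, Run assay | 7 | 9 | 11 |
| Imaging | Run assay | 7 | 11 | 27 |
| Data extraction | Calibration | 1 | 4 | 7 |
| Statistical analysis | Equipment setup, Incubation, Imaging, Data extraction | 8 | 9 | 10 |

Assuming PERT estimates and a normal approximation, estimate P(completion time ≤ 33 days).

te_Equipment setup = (2 + 4·3 + 10)/6 = 24/6 = 4; σ²_Equipment setup = ((10−2)/6)² = 1.778
te_Calibration = (11 + 4·12 + 13)/6 = 72/6 = 12; σ²_Calibration = ((13−11)/6)² = 0.111
te_Sample prep = (1 + 4·3 + 5)/6 = 18/6 = 3; σ²_Sample prep = ((5−1)/6)² = 0.444
te_Run assay = (1 + 4·3 + 11)/6 = 24/6 = 4; σ²_Run assay = ((11−1)/6)² = 2.778
te_Incubation = (7 + 4·9 + 11)/6 = 54/6 = 9; σ²_Incubation = ((11−7)/6)² = 0.444
te_Imaging = (7 + 4·11 + 27)/6 = 78/6 = 13; σ²_Imaging = ((27−7)/6)² = 11.111
te_Data extraction = (1 + 4·4 + 7)/6 = 24/6 = 4; σ²_Data extraction = ((7−1)/6)² = 1.000
te_Statistical analysis = (8 + 4·9 + 10)/6 = 54/6 = 9; σ²_Statistical analysis = ((10−8)/6)² = 0.111

Forward pass:
ES_Equipment setup = 0; EF_Equipment setup = 4
ES_Calibration = 0; EF_Calibration = 12
ES_Sample prep = 0; EF_Sample prep = 3
ES_Run assay = 0; EF_Run assay = 4
ES_Incubation = max(EF_Sample prep=3, EF_Run assay=4) = 4; EF_Incubation = 4+9 = 13
ES_Imaging = 4; EF_Imaging = 4+13 = 17
ES_Data extraction = 12; EF_Data extraction = 12+4 = 16
ES_Statistical analysis = max(EF_Equipment setup=4, EF_Incubation=13, EF_Imaging=17, EF_Data extraction=16) = 17; EF_Statistical analysis = 17+9 = 26
Expected project duration μ = 26 days. Critical path: Run assay → Imaging → Statistical analysis.

Variance along critical path = 2.778 + 11.111 + 0.111 = 14.000; σ = √14.000 = 3.742 days.
Z = (33 − 26) / 3.742 = 1.871
P(T ≤ 33) = Φ(1.871) ≈ 0.969

0.969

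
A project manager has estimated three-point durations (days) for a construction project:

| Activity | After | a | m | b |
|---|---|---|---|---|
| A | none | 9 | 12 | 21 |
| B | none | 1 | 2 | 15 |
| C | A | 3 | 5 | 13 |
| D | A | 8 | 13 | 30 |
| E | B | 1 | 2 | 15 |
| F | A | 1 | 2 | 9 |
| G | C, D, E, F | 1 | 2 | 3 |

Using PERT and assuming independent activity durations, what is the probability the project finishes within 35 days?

te_A = (9 + 4·12 + 21)/6 = 78/6 = 13; σ²_A = ((21−9)/6)² = 4.000
te_B = (1 + 4·2 + 15)/6 = 24/6 = 4; σ²_B = ((15−1)/6)² = 5.444
te_C = (3 + 4·5 + 13)/6 = 36/6 = 6; σ²_C = ((13−3)/6)² = 2.778
te_D = (8 + 4·13 + 30)/6 = 90/6 = 15; σ²_D = ((30−8)/6)² = 13.444
te_E = (1 + 4·2 + 15)/6 = 24/6 = 4; σ²_E = ((15−1)/6)² = 5.444
te_F = (1 + 4·2 + 9)/6 = 18/6 = 3; σ²_F = ((9−1)/6)² = 1.778
te_G = (1 + 4·2 + 3)/6 = 12/6 = 2; σ²_G = ((3−1)/6)² = 0.111

Forward pass:
ES_A = 0; EF_A = 13
ES_B = 0; EF_B = 4
ES_C = 13; EF_C = 13+6 = 19
ES_D = 13; EF_D = 13+15 = 28
ES_E = 4; EF_E = 4+4 = 8
ES_F = 13; EF_F = 13+3 = 16
ES_G = max(EF_C=19, EF_D=28, EF_E=8, EF_F=16) = 28; EF_G = 28+2 = 30
Expected project duration μ = 30 days. Critical path: A → D → G.

Variance along critical path = 4.000 + 13.444 + 0.111 = 17.556; σ = √17.556 = 4.190 days.
Z = (35 − 30) / 4.190 = 1.193
P(T ≤ 35) = Φ(1.193) ≈ 0.884

0.884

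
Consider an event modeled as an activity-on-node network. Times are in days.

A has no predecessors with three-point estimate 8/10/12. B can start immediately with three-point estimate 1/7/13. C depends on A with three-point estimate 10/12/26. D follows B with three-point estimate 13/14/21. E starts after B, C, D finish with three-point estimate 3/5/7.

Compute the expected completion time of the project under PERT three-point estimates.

te_A = (8 + 4·10 + 12)/6 = 60/6 = 10
te_B = (1 + 4·7 + 13)/6 = 42/6 = 7
te_C = (10 + 4·12 + 26)/6 = 84/6 = 14
te_D = (13 + 4·14 + 21)/6 = 90/6 = 15
te_E = (3 + 4·5 + 7)/6 = 30/6 = 5

Forward pass:
ES_A = 0; EF_A = 10
ES_B = 0; EF_B = 7
ES_C = 10; EF_C = 10+14 = 24
ES_D = 7; EF_D = 7+15 = 22
ES_E = max(EF_B=7, EF_C=24, EF_D=22) = 24; EF_E = 24+5 = 29
Expected project duration μ = 29 days. Critical path: A → C → E.

29 days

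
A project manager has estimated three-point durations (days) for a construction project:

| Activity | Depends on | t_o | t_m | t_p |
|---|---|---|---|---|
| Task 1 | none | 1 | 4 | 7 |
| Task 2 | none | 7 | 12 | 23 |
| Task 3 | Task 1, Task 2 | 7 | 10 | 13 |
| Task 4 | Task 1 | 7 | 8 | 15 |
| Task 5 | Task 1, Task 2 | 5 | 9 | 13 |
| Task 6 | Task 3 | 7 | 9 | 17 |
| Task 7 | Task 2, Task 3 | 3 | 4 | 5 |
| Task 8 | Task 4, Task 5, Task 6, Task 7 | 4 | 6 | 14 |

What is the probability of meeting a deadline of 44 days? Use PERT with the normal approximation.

0.860

te_Task 1 = (1 + 4·4 + 7)/6 = 24/6 = 4; σ²_Task 1 = ((7−1)/6)² = 1.000
te_Task 2 = (7 + 4·12 + 23)/6 = 78/6 = 13; σ²_Task 2 = ((23−7)/6)² = 7.111
te_Task 3 = (7 + 4·10 + 13)/6 = 60/6 = 10; σ²_Task 3 = ((13−7)/6)² = 1.000
te_Task 4 = (7 + 4·8 + 15)/6 = 54/6 = 9; σ²_Task 4 = ((15−7)/6)² = 1.778
te_Task 5 = (5 + 4·9 + 13)/6 = 54/6 = 9; σ²_Task 5 = ((13−5)/6)² = 1.778
te_Task 6 = (7 + 4·9 + 17)/6 = 60/6 = 10; σ²_Task 6 = ((17−7)/6)² = 2.778
te_Task 7 = (3 + 4·4 + 5)/6 = 24/6 = 4; σ²_Task 7 = ((5−3)/6)² = 0.111
te_Task 8 = (4 + 4·6 + 14)/6 = 42/6 = 7; σ²_Task 8 = ((14−4)/6)² = 2.778

Forward pass:
ES_Task 1 = 0; EF_Task 1 = 4
ES_Task 2 = 0; EF_Task 2 = 13
ES_Task 3 = max(EF_Task 1=4, EF_Task 2=13) = 13; EF_Task 3 = 13+10 = 23
ES_Task 4 = 4; EF_Task 4 = 4+9 = 13
ES_Task 5 = max(EF_Task 1=4, EF_Task 2=13) = 13; EF_Task 5 = 13+9 = 22
ES_Task 6 = 23; EF_Task 6 = 23+10 = 33
ES_Task 7 = max(EF_Task 2=13, EF_Task 3=23) = 23; EF_Task 7 = 23+4 = 27
ES_Task 8 = max(EF_Task 4=13, EF_Task 5=22, EF_Task 6=33, EF_Task 7=27) = 33; EF_Task 8 = 33+7 = 40
Expected project duration μ = 40 days. Critical path: Task 2 → Task 3 → Task 6 → Task 8.

Variance along critical path = 7.111 + 1.000 + 2.778 + 2.778 = 13.667; σ = √13.667 = 3.697 days.
Z = (44 − 40) / 3.697 = 1.082
P(T ≤ 44) = Φ(1.082) ≈ 0.860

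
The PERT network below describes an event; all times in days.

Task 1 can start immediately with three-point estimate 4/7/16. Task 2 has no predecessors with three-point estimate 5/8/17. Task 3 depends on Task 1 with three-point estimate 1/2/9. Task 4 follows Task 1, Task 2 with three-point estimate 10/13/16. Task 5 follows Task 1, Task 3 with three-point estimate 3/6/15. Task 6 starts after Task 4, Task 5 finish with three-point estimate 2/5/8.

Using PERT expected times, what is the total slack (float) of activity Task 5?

te_Task 1 = (4 + 4·7 + 16)/6 = 48/6 = 8
te_Task 2 = (5 + 4·8 + 17)/6 = 54/6 = 9
te_Task 3 = (1 + 4·2 + 9)/6 = 18/6 = 3
te_Task 4 = (10 + 4·13 + 16)/6 = 78/6 = 13
te_Task 5 = (3 + 4·6 + 15)/6 = 42/6 = 7
te_Task 6 = (2 + 4·5 + 8)/6 = 30/6 = 5

Forward pass:
ES_Task 1 = 0; EF_Task 1 = 8
ES_Task 2 = 0; EF_Task 2 = 9
ES_Task 3 = 8; EF_Task 3 = 8+3 = 11
ES_Task 4 = max(EF_Task 1=8, EF_Task 2=9) = 9; EF_Task 4 = 9+13 = 22
ES_Task 5 = max(EF_Task 1=8, EF_Task 3=11) = 11; EF_Task 5 = 11+7 = 18
ES_Task 6 = max(EF_Task 4=22, EF_Task 5=18) = 22; EF_Task 6 = 22+5 = 27
Expected project duration μ = 27 days. Critical path: Task 2 → Task 4 → Task 6.

Backward pass:
LF_Task 6 = 27; LS_Task 6 = 27−5 = 22
LF_Task 5 = LS_Task 6 = 22; LS_Task 5 = 22−7 = 15
LF_Task 4 = LS_Task 6 = 22; LS_Task 4 = 22−13 = 9
LF_Task 3 = LS_Task 5 = 15; LS_Task 3 = 15−3 = 12
LF_Task 2 = LS_Task 4 = 9; LS_Task 2 = 9−9 = 0
LF_Task 1 = min(LS_Task 3=12, LS_Task 4=9, LS_Task 5=15) = 9; LS_Task 1 = 9−8 = 1
Slack_Task 5 = LS_Task 5 − ES_Task 5 = 15 − 11 = 4

4 days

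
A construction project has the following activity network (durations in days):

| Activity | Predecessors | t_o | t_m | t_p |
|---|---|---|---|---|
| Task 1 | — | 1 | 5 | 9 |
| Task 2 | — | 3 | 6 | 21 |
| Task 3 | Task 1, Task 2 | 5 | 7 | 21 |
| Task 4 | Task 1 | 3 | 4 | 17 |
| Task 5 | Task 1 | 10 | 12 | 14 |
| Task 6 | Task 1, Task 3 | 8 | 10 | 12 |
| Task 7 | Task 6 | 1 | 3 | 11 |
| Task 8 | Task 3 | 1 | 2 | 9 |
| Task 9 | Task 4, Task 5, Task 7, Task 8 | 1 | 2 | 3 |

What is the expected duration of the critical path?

33 days

te_Task 1 = (1 + 4·5 + 9)/6 = 30/6 = 5
te_Task 2 = (3 + 4·6 + 21)/6 = 48/6 = 8
te_Task 3 = (5 + 4·7 + 21)/6 = 54/6 = 9
te_Task 4 = (3 + 4·4 + 17)/6 = 36/6 = 6
te_Task 5 = (10 + 4·12 + 14)/6 = 72/6 = 12
te_Task 6 = (8 + 4·10 + 12)/6 = 60/6 = 10
te_Task 7 = (1 + 4·3 + 11)/6 = 24/6 = 4
te_Task 8 = (1 + 4·2 + 9)/6 = 18/6 = 3
te_Task 9 = (1 + 4·2 + 3)/6 = 12/6 = 2

Forward pass:
ES_Task 1 = 0; EF_Task 1 = 5
ES_Task 2 = 0; EF_Task 2 = 8
ES_Task 3 = max(EF_Task 1=5, EF_Task 2=8) = 8; EF_Task 3 = 8+9 = 17
ES_Task 4 = 5; EF_Task 4 = 5+6 = 11
ES_Task 5 = 5; EF_Task 5 = 5+12 = 17
ES_Task 6 = max(EF_Task 1=5, EF_Task 3=17) = 17; EF_Task 6 = 17+10 = 27
ES_Task 7 = 27; EF_Task 7 = 27+4 = 31
ES_Task 8 = 17; EF_Task 8 = 17+3 = 20
ES_Task 9 = max(EF_Task 4=11, EF_Task 5=17, EF_Task 7=31, EF_Task 8=20) = 31; EF_Task 9 = 31+2 = 33
Expected project duration μ = 33 days. Critical path: Task 2 → Task 3 → Task 6 → Task 7 → Task 9.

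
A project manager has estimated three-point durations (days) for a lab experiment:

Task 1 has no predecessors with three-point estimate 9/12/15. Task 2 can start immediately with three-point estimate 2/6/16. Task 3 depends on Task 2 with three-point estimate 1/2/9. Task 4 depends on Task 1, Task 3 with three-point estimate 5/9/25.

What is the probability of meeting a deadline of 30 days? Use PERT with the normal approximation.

te_Task 1 = (9 + 4·12 + 15)/6 = 72/6 = 12; σ²_Task 1 = ((15−9)/6)² = 1.000
te_Task 2 = (2 + 4·6 + 16)/6 = 42/6 = 7; σ²_Task 2 = ((16−2)/6)² = 5.444
te_Task 3 = (1 + 4·2 + 9)/6 = 18/6 = 3; σ²_Task 3 = ((9−1)/6)² = 1.778
te_Task 4 = (5 + 4·9 + 25)/6 = 66/6 = 11; σ²_Task 4 = ((25−5)/6)² = 11.111

Forward pass:
ES_Task 1 = 0; EF_Task 1 = 12
ES_Task 2 = 0; EF_Task 2 = 7
ES_Task 3 = 7; EF_Task 3 = 7+3 = 10
ES_Task 4 = max(EF_Task 1=12, EF_Task 3=10) = 12; EF_Task 4 = 12+11 = 23
Expected project duration μ = 23 days. Critical path: Task 1 → Task 4.

Variance along critical path = 1.000 + 11.111 = 12.111; σ = √12.111 = 3.480 days.
Z = (30 − 23) / 3.480 = 2.011
P(T ≤ 30) = Φ(2.011) ≈ 0.978

0.978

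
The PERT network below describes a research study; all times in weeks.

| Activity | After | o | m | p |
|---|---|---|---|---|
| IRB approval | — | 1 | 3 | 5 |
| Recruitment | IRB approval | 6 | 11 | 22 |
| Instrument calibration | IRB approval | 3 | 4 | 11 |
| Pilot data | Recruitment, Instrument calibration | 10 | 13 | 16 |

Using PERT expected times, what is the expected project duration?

te_IRB approval = (1 + 4·3 + 5)/6 = 18/6 = 3
te_Recruitment = (6 + 4·11 + 22)/6 = 72/6 = 12
te_Instrument calibration = (3 + 4·4 + 11)/6 = 30/6 = 5
te_Pilot data = (10 + 4·13 + 16)/6 = 78/6 = 13

Forward pass:
ES_IRB approval = 0; EF_IRB approval = 3
ES_Recruitment = 3; EF_Recruitment = 3+12 = 15
ES_Instrument calibration = 3; EF_Instrument calibration = 3+5 = 8
ES_Pilot data = max(EF_Recruitment=15, EF_Instrument calibration=8) = 15; EF_Pilot data = 15+13 = 28
Expected project duration μ = 28 weeks. Critical path: IRB approval → Recruitment → Pilot data.

28 weeks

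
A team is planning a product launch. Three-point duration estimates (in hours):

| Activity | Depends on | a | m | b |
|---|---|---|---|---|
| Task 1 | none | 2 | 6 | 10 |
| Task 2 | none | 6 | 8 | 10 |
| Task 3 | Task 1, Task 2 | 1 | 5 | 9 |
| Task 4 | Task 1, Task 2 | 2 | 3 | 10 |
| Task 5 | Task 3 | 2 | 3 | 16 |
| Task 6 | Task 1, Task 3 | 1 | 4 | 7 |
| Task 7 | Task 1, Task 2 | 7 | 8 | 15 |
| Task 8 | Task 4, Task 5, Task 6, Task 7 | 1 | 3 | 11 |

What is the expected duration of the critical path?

22 hours

te_Task 1 = (2 + 4·6 + 10)/6 = 36/6 = 6
te_Task 2 = (6 + 4·8 + 10)/6 = 48/6 = 8
te_Task 3 = (1 + 4·5 + 9)/6 = 30/6 = 5
te_Task 4 = (2 + 4·3 + 10)/6 = 24/6 = 4
te_Task 5 = (2 + 4·3 + 16)/6 = 30/6 = 5
te_Task 6 = (1 + 4·4 + 7)/6 = 24/6 = 4
te_Task 7 = (7 + 4·8 + 15)/6 = 54/6 = 9
te_Task 8 = (1 + 4·3 + 11)/6 = 24/6 = 4

Forward pass:
ES_Task 1 = 0; EF_Task 1 = 6
ES_Task 2 = 0; EF_Task 2 = 8
ES_Task 3 = max(EF_Task 1=6, EF_Task 2=8) = 8; EF_Task 3 = 8+5 = 13
ES_Task 4 = max(EF_Task 1=6, EF_Task 2=8) = 8; EF_Task 4 = 8+4 = 12
ES_Task 5 = 13; EF_Task 5 = 13+5 = 18
ES_Task 6 = max(EF_Task 1=6, EF_Task 3=13) = 13; EF_Task 6 = 13+4 = 17
ES_Task 7 = max(EF_Task 1=6, EF_Task 2=8) = 8; EF_Task 7 = 8+9 = 17
ES_Task 8 = max(EF_Task 4=12, EF_Task 5=18, EF_Task 6=17, EF_Task 7=17) = 18; EF_Task 8 = 18+4 = 22
Expected project duration μ = 22 hours. Critical path: Task 2 → Task 3 → Task 5 → Task 8.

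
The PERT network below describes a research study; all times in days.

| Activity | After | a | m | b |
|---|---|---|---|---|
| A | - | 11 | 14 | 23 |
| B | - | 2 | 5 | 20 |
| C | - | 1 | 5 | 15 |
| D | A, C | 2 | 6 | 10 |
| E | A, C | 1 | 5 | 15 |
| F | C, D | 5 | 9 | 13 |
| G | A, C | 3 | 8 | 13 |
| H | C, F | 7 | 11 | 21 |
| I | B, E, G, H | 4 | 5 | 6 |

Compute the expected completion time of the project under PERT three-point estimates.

te_A = (11 + 4·14 + 23)/6 = 90/6 = 15
te_B = (2 + 4·5 + 20)/6 = 42/6 = 7
te_C = (1 + 4·5 + 15)/6 = 36/6 = 6
te_D = (2 + 4·6 + 10)/6 = 36/6 = 6
te_E = (1 + 4·5 + 15)/6 = 36/6 = 6
te_F = (5 + 4·9 + 13)/6 = 54/6 = 9
te_G = (3 + 4·8 + 13)/6 = 48/6 = 8
te_H = (7 + 4·11 + 21)/6 = 72/6 = 12
te_I = (4 + 4·5 + 6)/6 = 30/6 = 5

Forward pass:
ES_A = 0; EF_A = 15
ES_B = 0; EF_B = 7
ES_C = 0; EF_C = 6
ES_D = max(EF_A=15, EF_C=6) = 15; EF_D = 15+6 = 21
ES_E = max(EF_A=15, EF_C=6) = 15; EF_E = 15+6 = 21
ES_F = max(EF_C=6, EF_D=21) = 21; EF_F = 21+9 = 30
ES_G = max(EF_A=15, EF_C=6) = 15; EF_G = 15+8 = 23
ES_H = max(EF_C=6, EF_F=30) = 30; EF_H = 30+12 = 42
ES_I = max(EF_B=7, EF_E=21, EF_G=23, EF_H=42) = 42; EF_I = 42+5 = 47
Expected project duration μ = 47 days. Critical path: A → D → F → H → I.

47 days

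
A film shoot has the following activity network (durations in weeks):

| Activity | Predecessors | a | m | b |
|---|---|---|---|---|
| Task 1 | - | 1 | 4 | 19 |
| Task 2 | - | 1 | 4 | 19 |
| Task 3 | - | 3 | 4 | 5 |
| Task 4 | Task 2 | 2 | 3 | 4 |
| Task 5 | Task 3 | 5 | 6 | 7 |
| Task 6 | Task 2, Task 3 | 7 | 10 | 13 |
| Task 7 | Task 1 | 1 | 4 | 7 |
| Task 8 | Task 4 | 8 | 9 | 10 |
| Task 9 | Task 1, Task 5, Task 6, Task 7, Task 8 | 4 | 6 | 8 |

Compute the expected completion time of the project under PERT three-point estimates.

24 weeks

te_Task 1 = (1 + 4·4 + 19)/6 = 36/6 = 6
te_Task 2 = (1 + 4·4 + 19)/6 = 36/6 = 6
te_Task 3 = (3 + 4·4 + 5)/6 = 24/6 = 4
te_Task 4 = (2 + 4·3 + 4)/6 = 18/6 = 3
te_Task 5 = (5 + 4·6 + 7)/6 = 36/6 = 6
te_Task 6 = (7 + 4·10 + 13)/6 = 60/6 = 10
te_Task 7 = (1 + 4·4 + 7)/6 = 24/6 = 4
te_Task 8 = (8 + 4·9 + 10)/6 = 54/6 = 9
te_Task 9 = (4 + 4·6 + 8)/6 = 36/6 = 6

Forward pass:
ES_Task 1 = 0; EF_Task 1 = 6
ES_Task 2 = 0; EF_Task 2 = 6
ES_Task 3 = 0; EF_Task 3 = 4
ES_Task 4 = 6; EF_Task 4 = 6+3 = 9
ES_Task 5 = 4; EF_Task 5 = 4+6 = 10
ES_Task 6 = max(EF_Task 2=6, EF_Task 3=4) = 6; EF_Task 6 = 6+10 = 16
ES_Task 7 = 6; EF_Task 7 = 6+4 = 10
ES_Task 8 = 9; EF_Task 8 = 9+9 = 18
ES_Task 9 = max(EF_Task 1=6, EF_Task 5=10, EF_Task 6=16, EF_Task 7=10, EF_Task 8=18) = 18; EF_Task 9 = 18+6 = 24
Expected project duration μ = 24 weeks. Critical path: Task 2 → Task 4 → Task 8 → Task 9.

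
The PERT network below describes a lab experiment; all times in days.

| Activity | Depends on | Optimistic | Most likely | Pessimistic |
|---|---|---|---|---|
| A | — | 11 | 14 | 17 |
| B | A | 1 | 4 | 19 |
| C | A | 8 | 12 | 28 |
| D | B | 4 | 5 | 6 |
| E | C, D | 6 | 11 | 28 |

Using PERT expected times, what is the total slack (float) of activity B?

3 days

te_A = (11 + 4·14 + 17)/6 = 84/6 = 14
te_B = (1 + 4·4 + 19)/6 = 36/6 = 6
te_C = (8 + 4·12 + 28)/6 = 84/6 = 14
te_D = (4 + 4·5 + 6)/6 = 30/6 = 5
te_E = (6 + 4·11 + 28)/6 = 78/6 = 13

Forward pass:
ES_A = 0; EF_A = 14
ES_B = 14; EF_B = 14+6 = 20
ES_C = 14; EF_C = 14+14 = 28
ES_D = 20; EF_D = 20+5 = 25
ES_E = max(EF_C=28, EF_D=25) = 28; EF_E = 28+13 = 41
Expected project duration μ = 41 days. Critical path: A → C → E.

Backward pass:
LF_E = 41; LS_E = 41−13 = 28
LF_D = LS_E = 28; LS_D = 28−5 = 23
LF_C = LS_E = 28; LS_C = 28−14 = 14
LF_B = LS_D = 23; LS_B = 23−6 = 17
LF_A = min(LS_B=17, LS_C=14) = 14; LS_A = 14−14 = 0
Slack_B = LS_B − ES_B = 17 − 14 = 3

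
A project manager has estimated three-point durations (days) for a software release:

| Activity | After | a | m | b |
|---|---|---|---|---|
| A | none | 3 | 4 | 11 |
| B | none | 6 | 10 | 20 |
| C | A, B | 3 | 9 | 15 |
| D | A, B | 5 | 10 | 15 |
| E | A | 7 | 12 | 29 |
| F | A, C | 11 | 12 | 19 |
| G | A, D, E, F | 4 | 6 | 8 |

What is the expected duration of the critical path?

te_A = (3 + 4·4 + 11)/6 = 30/6 = 5
te_B = (6 + 4·10 + 20)/6 = 66/6 = 11
te_C = (3 + 4·9 + 15)/6 = 54/6 = 9
te_D = (5 + 4·10 + 15)/6 = 60/6 = 10
te_E = (7 + 4·12 + 29)/6 = 84/6 = 14
te_F = (11 + 4·12 + 19)/6 = 78/6 = 13
te_G = (4 + 4·6 + 8)/6 = 36/6 = 6

Forward pass:
ES_A = 0; EF_A = 5
ES_B = 0; EF_B = 11
ES_C = max(EF_A=5, EF_B=11) = 11; EF_C = 11+9 = 20
ES_D = max(EF_A=5, EF_B=11) = 11; EF_D = 11+10 = 21
ES_E = 5; EF_E = 5+14 = 19
ES_F = max(EF_A=5, EF_C=20) = 20; EF_F = 20+13 = 33
ES_G = max(EF_A=5, EF_D=21, EF_E=19, EF_F=33) = 33; EF_G = 33+6 = 39
Expected project duration μ = 39 days. Critical path: B → C → F → G.

39 days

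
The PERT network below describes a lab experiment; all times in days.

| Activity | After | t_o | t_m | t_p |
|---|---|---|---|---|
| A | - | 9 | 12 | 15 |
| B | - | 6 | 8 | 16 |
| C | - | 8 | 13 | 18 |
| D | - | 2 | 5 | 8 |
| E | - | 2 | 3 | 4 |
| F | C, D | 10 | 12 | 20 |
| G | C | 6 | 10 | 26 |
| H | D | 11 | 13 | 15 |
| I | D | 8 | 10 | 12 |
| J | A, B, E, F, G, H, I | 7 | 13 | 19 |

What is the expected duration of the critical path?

39 days

te_A = (9 + 4·12 + 15)/6 = 72/6 = 12
te_B = (6 + 4·8 + 16)/6 = 54/6 = 9
te_C = (8 + 4·13 + 18)/6 = 78/6 = 13
te_D = (2 + 4·5 + 8)/6 = 30/6 = 5
te_E = (2 + 4·3 + 4)/6 = 18/6 = 3
te_F = (10 + 4·12 + 20)/6 = 78/6 = 13
te_G = (6 + 4·10 + 26)/6 = 72/6 = 12
te_H = (11 + 4·13 + 15)/6 = 78/6 = 13
te_I = (8 + 4·10 + 12)/6 = 60/6 = 10
te_J = (7 + 4·13 + 19)/6 = 78/6 = 13

Forward pass:
ES_A = 0; EF_A = 12
ES_B = 0; EF_B = 9
ES_C = 0; EF_C = 13
ES_D = 0; EF_D = 5
ES_E = 0; EF_E = 3
ES_F = max(EF_C=13, EF_D=5) = 13; EF_F = 13+13 = 26
ES_G = 13; EF_G = 13+12 = 25
ES_H = 5; EF_H = 5+13 = 18
ES_I = 5; EF_I = 5+10 = 15
ES_J = max(EF_A=12, EF_B=9, EF_E=3, EF_F=26, EF_G=25, EF_H=18, EF_I=15) = 26; EF_J = 26+13 = 39
Expected project duration μ = 39 days. Critical path: C → F → J.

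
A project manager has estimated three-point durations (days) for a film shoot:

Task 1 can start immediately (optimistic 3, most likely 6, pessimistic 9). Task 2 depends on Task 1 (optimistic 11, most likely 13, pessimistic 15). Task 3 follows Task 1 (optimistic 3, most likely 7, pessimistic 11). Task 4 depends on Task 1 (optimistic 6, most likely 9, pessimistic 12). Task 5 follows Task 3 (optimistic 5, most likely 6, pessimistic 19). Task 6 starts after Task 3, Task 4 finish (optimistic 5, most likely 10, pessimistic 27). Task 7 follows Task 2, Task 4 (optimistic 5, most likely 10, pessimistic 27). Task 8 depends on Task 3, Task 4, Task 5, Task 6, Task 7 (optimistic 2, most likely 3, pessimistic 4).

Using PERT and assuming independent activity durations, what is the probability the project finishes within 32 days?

0.303

te_Task 1 = (3 + 4·6 + 9)/6 = 36/6 = 6; σ²_Task 1 = ((9−3)/6)² = 1.000
te_Task 2 = (11 + 4·13 + 15)/6 = 78/6 = 13; σ²_Task 2 = ((15−11)/6)² = 0.444
te_Task 3 = (3 + 4·7 + 11)/6 = 42/6 = 7; σ²_Task 3 = ((11−3)/6)² = 1.778
te_Task 4 = (6 + 4·9 + 12)/6 = 54/6 = 9; σ²_Task 4 = ((12−6)/6)² = 1.000
te_Task 5 = (5 + 4·6 + 19)/6 = 48/6 = 8; σ²_Task 5 = ((19−5)/6)² = 5.444
te_Task 6 = (5 + 4·10 + 27)/6 = 72/6 = 12; σ²_Task 6 = ((27−5)/6)² = 13.444
te_Task 7 = (5 + 4·10 + 27)/6 = 72/6 = 12; σ²_Task 7 = ((27−5)/6)² = 13.444
te_Task 8 = (2 + 4·3 + 4)/6 = 18/6 = 3; σ²_Task 8 = ((4−2)/6)² = 0.111

Forward pass:
ES_Task 1 = 0; EF_Task 1 = 6
ES_Task 2 = 6; EF_Task 2 = 6+13 = 19
ES_Task 3 = 6; EF_Task 3 = 6+7 = 13
ES_Task 4 = 6; EF_Task 4 = 6+9 = 15
ES_Task 5 = 13; EF_Task 5 = 13+8 = 21
ES_Task 6 = max(EF_Task 3=13, EF_Task 4=15) = 15; EF_Task 6 = 15+12 = 27
ES_Task 7 = max(EF_Task 2=19, EF_Task 4=15) = 19; EF_Task 7 = 19+12 = 31
ES_Task 8 = max(EF_Task 3=13, EF_Task 4=15, EF_Task 5=21, EF_Task 6=27, EF_Task 7=31) = 31; EF_Task 8 = 31+3 = 34
Expected project duration μ = 34 days. Critical path: Task 1 → Task 2 → Task 7 → Task 8.

Variance along critical path = 1.000 + 0.444 + 13.444 + 0.111 = 15.000; σ = √15.000 = 3.873 days.
Z = (32 − 34) / 3.873 = -0.516
P(T ≤ 32) = Φ(-0.516) ≈ 0.303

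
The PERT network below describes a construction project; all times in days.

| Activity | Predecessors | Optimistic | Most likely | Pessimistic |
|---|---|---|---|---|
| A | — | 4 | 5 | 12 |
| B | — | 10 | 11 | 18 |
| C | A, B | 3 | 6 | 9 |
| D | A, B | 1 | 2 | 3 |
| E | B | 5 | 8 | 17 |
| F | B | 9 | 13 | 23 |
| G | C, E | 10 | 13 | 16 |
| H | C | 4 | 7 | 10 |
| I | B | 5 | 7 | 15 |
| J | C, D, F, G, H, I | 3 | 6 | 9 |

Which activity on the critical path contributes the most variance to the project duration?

E

te_A = (4 + 4·5 + 12)/6 = 36/6 = 6; σ²_A = ((12−4)/6)² = 1.778
te_B = (10 + 4·11 + 18)/6 = 72/6 = 12; σ²_B = ((18−10)/6)² = 1.778
te_C = (3 + 4·6 + 9)/6 = 36/6 = 6; σ²_C = ((9−3)/6)² = 1.000
te_D = (1 + 4·2 + 3)/6 = 12/6 = 2; σ²_D = ((3−1)/6)² = 0.111
te_E = (5 + 4·8 + 17)/6 = 54/6 = 9; σ²_E = ((17−5)/6)² = 4.000
te_F = (9 + 4·13 + 23)/6 = 84/6 = 14; σ²_F = ((23−9)/6)² = 5.444
te_G = (10 + 4·13 + 16)/6 = 78/6 = 13; σ²_G = ((16−10)/6)² = 1.000
te_H = (4 + 4·7 + 10)/6 = 42/6 = 7; σ²_H = ((10−4)/6)² = 1.000
te_I = (5 + 4·7 + 15)/6 = 48/6 = 8; σ²_I = ((15−5)/6)² = 2.778
te_J = (3 + 4·6 + 9)/6 = 36/6 = 6; σ²_J = ((9−3)/6)² = 1.000

Forward pass:
ES_A = 0; EF_A = 6
ES_B = 0; EF_B = 12
ES_C = max(EF_A=6, EF_B=12) = 12; EF_C = 12+6 = 18
ES_D = max(EF_A=6, EF_B=12) = 12; EF_D = 12+2 = 14
ES_E = 12; EF_E = 12+9 = 21
ES_F = 12; EF_F = 12+14 = 26
ES_G = max(EF_C=18, EF_E=21) = 21; EF_G = 21+13 = 34
ES_H = 18; EF_H = 18+7 = 25
ES_I = 12; EF_I = 12+8 = 20
ES_J = max(EF_C=18, EF_D=14, EF_F=26, EF_G=34, EF_H=25, EF_I=20) = 34; EF_J = 34+6 = 40
Expected project duration μ = 40 days. Critical path: B → E → G → J.

Variances on critical path: σ²_B=1.778, σ²_E=4.000, σ²_G=1.000, σ²_J=1.000.
Largest is σ²_E = 4.000.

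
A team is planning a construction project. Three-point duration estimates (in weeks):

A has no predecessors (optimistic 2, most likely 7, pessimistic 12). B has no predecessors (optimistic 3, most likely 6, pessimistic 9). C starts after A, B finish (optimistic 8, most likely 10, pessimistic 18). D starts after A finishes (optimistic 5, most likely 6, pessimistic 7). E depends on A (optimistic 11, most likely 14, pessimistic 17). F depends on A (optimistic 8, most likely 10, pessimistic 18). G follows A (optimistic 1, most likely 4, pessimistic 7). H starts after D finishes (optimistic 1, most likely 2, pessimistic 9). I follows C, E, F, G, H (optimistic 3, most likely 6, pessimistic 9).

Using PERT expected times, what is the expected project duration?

27 weeks

te_A = (2 + 4·7 + 12)/6 = 42/6 = 7
te_B = (3 + 4·6 + 9)/6 = 36/6 = 6
te_C = (8 + 4·10 + 18)/6 = 66/6 = 11
te_D = (5 + 4·6 + 7)/6 = 36/6 = 6
te_E = (11 + 4·14 + 17)/6 = 84/6 = 14
te_F = (8 + 4·10 + 18)/6 = 66/6 = 11
te_G = (1 + 4·4 + 7)/6 = 24/6 = 4
te_H = (1 + 4·2 + 9)/6 = 18/6 = 3
te_I = (3 + 4·6 + 9)/6 = 36/6 = 6

Forward pass:
ES_A = 0; EF_A = 7
ES_B = 0; EF_B = 6
ES_C = max(EF_A=7, EF_B=6) = 7; EF_C = 7+11 = 18
ES_D = 7; EF_D = 7+6 = 13
ES_E = 7; EF_E = 7+14 = 21
ES_F = 7; EF_F = 7+11 = 18
ES_G = 7; EF_G = 7+4 = 11
ES_H = 13; EF_H = 13+3 = 16
ES_I = max(EF_C=18, EF_E=21, EF_F=18, EF_G=11, EF_H=16) = 21; EF_I = 21+6 = 27
Expected project duration μ = 27 weeks. Critical path: A → E → I.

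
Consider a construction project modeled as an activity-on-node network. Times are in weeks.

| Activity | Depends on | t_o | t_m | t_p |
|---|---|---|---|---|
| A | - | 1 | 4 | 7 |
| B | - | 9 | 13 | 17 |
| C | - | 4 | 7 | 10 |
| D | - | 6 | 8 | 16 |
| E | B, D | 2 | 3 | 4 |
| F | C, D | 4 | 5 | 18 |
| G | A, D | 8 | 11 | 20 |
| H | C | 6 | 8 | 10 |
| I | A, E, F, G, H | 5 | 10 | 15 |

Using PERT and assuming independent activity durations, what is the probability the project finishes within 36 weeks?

0.947

te_A = (1 + 4·4 + 7)/6 = 24/6 = 4; σ²_A = ((7−1)/6)² = 1.000
te_B = (9 + 4·13 + 17)/6 = 78/6 = 13; σ²_B = ((17−9)/6)² = 1.778
te_C = (4 + 4·7 + 10)/6 = 42/6 = 7; σ²_C = ((10−4)/6)² = 1.000
te_D = (6 + 4·8 + 16)/6 = 54/6 = 9; σ²_D = ((16−6)/6)² = 2.778
te_E = (2 + 4·3 + 4)/6 = 18/6 = 3; σ²_E = ((4−2)/6)² = 0.111
te_F = (4 + 4·5 + 18)/6 = 42/6 = 7; σ²_F = ((18−4)/6)² = 5.444
te_G = (8 + 4·11 + 20)/6 = 72/6 = 12; σ²_G = ((20−8)/6)² = 4.000
te_H = (6 + 4·8 + 10)/6 = 48/6 = 8; σ²_H = ((10−6)/6)² = 0.444
te_I = (5 + 4·10 + 15)/6 = 60/6 = 10; σ²_I = ((15−5)/6)² = 2.778

Forward pass:
ES_A = 0; EF_A = 4
ES_B = 0; EF_B = 13
ES_C = 0; EF_C = 7
ES_D = 0; EF_D = 9
ES_E = max(EF_B=13, EF_D=9) = 13; EF_E = 13+3 = 16
ES_F = max(EF_C=7, EF_D=9) = 9; EF_F = 9+7 = 16
ES_G = max(EF_A=4, EF_D=9) = 9; EF_G = 9+12 = 21
ES_H = 7; EF_H = 7+8 = 15
ES_I = max(EF_A=4, EF_E=16, EF_F=16, EF_G=21, EF_H=15) = 21; EF_I = 21+10 = 31
Expected project duration μ = 31 weeks. Critical path: D → G → I.

Variance along critical path = 2.778 + 4.000 + 2.778 = 9.556; σ = √9.556 = 3.091 weeks.
Z = (36 − 31) / 3.091 = 1.617
P(T ≤ 36) = Φ(1.617) ≈ 0.947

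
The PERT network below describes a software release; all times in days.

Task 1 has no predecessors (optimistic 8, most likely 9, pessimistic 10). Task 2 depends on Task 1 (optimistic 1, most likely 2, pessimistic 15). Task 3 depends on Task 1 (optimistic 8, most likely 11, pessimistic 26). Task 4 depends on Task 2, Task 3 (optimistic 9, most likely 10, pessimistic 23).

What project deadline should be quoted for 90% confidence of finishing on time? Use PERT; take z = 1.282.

te_Task 1 = (8 + 4·9 + 10)/6 = 54/6 = 9; σ²_Task 1 = ((10−8)/6)² = 0.111
te_Task 2 = (1 + 4·2 + 15)/6 = 24/6 = 4; σ²_Task 2 = ((15−1)/6)² = 5.444
te_Task 3 = (8 + 4·11 + 26)/6 = 78/6 = 13; σ²_Task 3 = ((26−8)/6)² = 9.000
te_Task 4 = (9 + 4·10 + 23)/6 = 72/6 = 12; σ²_Task 4 = ((23−9)/6)² = 5.444

Forward pass:
ES_Task 1 = 0; EF_Task 1 = 9
ES_Task 2 = 9; EF_Task 2 = 9+4 = 13
ES_Task 3 = 9; EF_Task 3 = 9+13 = 22
ES_Task 4 = max(EF_Task 2=13, EF_Task 3=22) = 22; EF_Task 4 = 22+12 = 34
Expected project duration μ = 34 days. Critical path: Task 1 → Task 3 → Task 4.

Variance along critical path = 0.111 + 9.000 + 5.444 = 14.556; σ = 3.815 days.
D = μ + z·σ = 34 + 1.282·3.815 = 38.9 days

38.9 days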